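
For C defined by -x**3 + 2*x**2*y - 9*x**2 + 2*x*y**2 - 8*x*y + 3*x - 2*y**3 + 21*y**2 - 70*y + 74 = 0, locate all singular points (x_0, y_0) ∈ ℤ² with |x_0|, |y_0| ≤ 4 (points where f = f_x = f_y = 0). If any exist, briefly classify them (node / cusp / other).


Singular points: {(-1, 3)}; classification: cusp.

Compute partial derivatives:
  f_x = -3*x**2 + 4*x*y - 18*x + 2*y**2 - 8*y + 3.
  f_y = 2*x**2 + 4*x*y - 8*x - 6*y**2 + 42*y - 70.
Scan x_0 ∈ {−4, ..., 4}. For each x_0, f_y(x_0, y) is a polynomial in y; find its integer roots y ∈ {−4, ..., 4}, then test f_x and f at those candidates.
  x = -4: f_y(-4, y) = -6*y**2 + 26*y - 6; no integer root y with |y| ≤ 4.
  x = -3: f_y(-3, y) = -6*y**2 + 30*y - 28; no integer root y with |y| ≤ 4.
  x = -2: f_y(-2, y) = -6*y**2 + 34*y - 46; no integer root y with |y| ≤ 4.
  x = -1: f_y(-1, y) = -6*y**2 + 38*y - 60; vanishes at y ∈ {3}. (-1, 3): f_x = 0, f = 0 — SINGULAR.
  x = 0: f_y(0, y) = -6*y**2 + 42*y - 70; no integer root y with |y| ≤ 4.
  x = 1: f_y(1, y) = -6*y**2 + 46*y - 76; no integer root y with |y| ≤ 4.
  x = 2: f_y(2, y) = -6*y**2 + 50*y - 78; no integer root y with |y| ≤ 4.
  x = 3: f_y(3, y) = -6*y**2 + 54*y - 76; no integer root y with |y| ≤ 4.
  x = 4: f_y(4, y) = -6*y**2 + 58*y - 70; no integer root y with |y| ≤ 4.
Only singular point on the grid: (-1, 3).
Classify: substitute x = -1 + u, y = 3 + v and expand: f = -u**3 + 2*u**2*v + 2*u*v**2 - 2*v**3 + v**2.
No constant or linear terms (consistent with a singular point). Quadratic part: v**2. Cubic part: -u**3 + 2*u**2*v + 2*u*v**2 - 2*v**3.
The quadratic part v**2 is a perfect square, so there is a single (double) tangent line v = 0, i.e. y = 3. Restricting the cubic part to that line (v = 0) leaves -u**3 ≠ 0, so f is not divisible by v and the branch is v² ≈ u**3 to lowest order — this is a cusp.
Classification: cusp.


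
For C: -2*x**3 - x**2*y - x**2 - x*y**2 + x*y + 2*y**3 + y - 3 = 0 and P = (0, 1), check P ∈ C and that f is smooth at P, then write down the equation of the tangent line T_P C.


Tangent line at P: 7*y - 7 = 0.

Step 1: f(0, 1) = 0, so P lies on C.
Step 2: partial derivatives
  f_x(x, y) = -6*x**2 - 2*x*y - 2*x - y**2 + y, f_y(x, y) = -x**2 - 2*x*y + x + 6*y**2 + 1.
  f_x(P) = 0, f_y(P) = 7 (gradient nonzero, so P is smooth).
Step 3: tangent line at P: 0·(x − 0) + 7·(y − 1) = 0.
Expanding: 7*y - 7 = 0.


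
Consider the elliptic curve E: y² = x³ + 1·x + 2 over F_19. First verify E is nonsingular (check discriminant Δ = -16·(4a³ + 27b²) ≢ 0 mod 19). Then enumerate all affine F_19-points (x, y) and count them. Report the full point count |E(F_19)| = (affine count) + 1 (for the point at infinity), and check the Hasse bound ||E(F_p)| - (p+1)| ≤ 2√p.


Affine points = {(1, 2), (1, 17), (8, 3), (8, 16), (10, 9), (10, 10), (14, 9), (14, 10), (17, 7), (17, 12), (18, 0)}; affine count = 11; |E(F_19)| = 12.

Discriminant check: Δ ∝ 4a³ + 27b² = 4·1³ + 27·2² = 4·1 + 27·4 ≡ 17 (mod 19). Nonzero ⇒ E is nonsingular.
For each x ∈ F_19, compute rhs = x³ + 1·x + 2 mod 19, then count y ∈ F_19 with y² ≡ rhs.
  x = 0: rhs = 2, matching y values: none (0 points).
  x = 1: rhs = 4, matching y values: 2, 17 (2 points).
  x = 2: rhs = 12, matching y values: none (0 points).
  x = 3: rhs = 13, matching y values: none (0 points).
  x = 4: rhs = 13, matching y values: none (0 points).
  x = 5: rhs = 18, matching y values: none (0 points).
  x = 6: rhs = 15, matching y values: none (0 points).
  x = 7: rhs = 10, matching y values: none (0 points).
  x = 8: rhs = 9, matching y values: 3, 16 (2 points).
  x = 9: rhs = 18, matching y values: none (0 points).
  x = 10: rhs = 5, matching y values: 9, 10 (2 points).
  x = 11: rhs = 14, matching y values: none (0 points).
  x = 12: rhs = 13, matching y values: none (0 points).
  x = 13: rhs = 8, matching y values: none (0 points).
  x = 14: rhs = 5, matching y values: 9, 10 (2 points).
  x = 15: rhs = 10, matching y values: none (0 points).
  x = 16: rhs = 10, matching y values: none (0 points).
  x = 17: rhs = 11, matching y values: 7, 12 (2 points).
  x = 18: rhs = 0, matching y values: 0 (1 points).
Total affine count: 11.
Full point count |E(F_19)| = 11 + 1 = 12.
Hasse bound: |12 − (19+1)| = |-8| = 8 ≤ 2√19 ≈ 8.7178 ✓.


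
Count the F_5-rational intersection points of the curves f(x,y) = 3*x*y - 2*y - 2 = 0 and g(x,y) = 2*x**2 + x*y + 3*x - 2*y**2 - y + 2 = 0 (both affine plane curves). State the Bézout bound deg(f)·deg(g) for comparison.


Common zeros: ∅; count = 0; Bézout bound = 4.

deg(f) = 2, deg(g) = 2, so Bézout bound = 4.
Scan x ∈ F_5. For each x, list the y ∈ F_5 with f(x, y) ≡ 0 and those with g(x, y) ≡ 0 (mod 5); the common zeros in that column are the intersection.
  x = 0: f ≡ 0 at y ∈ {4}; g ≡ 0 at y ∈ ∅; common: ∅.
  x = 1: f ≡ 0 at y ∈ {2}; g ≡ 0 at y ∈ {1, 4}; common: ∅.
  x = 2: f ≡ 0 at y ∈ {3}; g ≡ 0 at y ∈ {1, 2}; common: ∅.
  x = 3: f ≡ 0 at y ∈ {1}; g ≡ 0 at y ∈ {2, 4}; common: ∅.
  x = 4: f ≡ 0 at y ∈ ∅; g ≡ 0 at y ∈ ∅; common: ∅.
Collecting: common zeros = ∅, so the count is 0.
Comparison with the Bézout bound: 0 ≤ 4 = deg(f)·deg(g), as expected for curves with no common component (the affine F_5-count falls short of the bound because intersections may lie at infinity, over extension fields, or carry multiplicity).


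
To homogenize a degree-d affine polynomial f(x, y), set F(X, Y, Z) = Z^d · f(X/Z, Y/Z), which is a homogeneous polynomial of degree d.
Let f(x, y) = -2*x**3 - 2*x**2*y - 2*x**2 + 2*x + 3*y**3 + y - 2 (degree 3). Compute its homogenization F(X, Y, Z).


F(X, Y, Z) = -2*X**3 - 2*X**2*Y - 2*X**2*Z + 2*X*Z**2 + 3*Y**3 + Y*Z**2 - 2*Z**3

deg(f) = 3.
Substitute x = X/Z, y = Y/Z into f, then multiply by Z^3.
  monomial -2·x^3·y^0 ↦ -2·X^3·Y^0·Z^0.
  monomial -2·x^2·y^1 ↦ -2·X^2·Y^1·Z^0.
  monomial -2·x^2·y^0 ↦ -2·X^2·Y^0·Z^1.
  monomial 2·x^1·y^0 ↦ 2·X^1·Y^0·Z^2.
  monomial 3·x^0·y^3 ↦ 3·X^0·Y^3·Z^0.
  monomial 1·x^0·y^1 ↦ 1·X^0·Y^1·Z^2.
  monomial -2·x^0·y^0 ↦ -2·X^0·Y^0·Z^3.
Collecting: F(X, Y, Z) = -2*X**3 - 2*X**2*Y - 2*X**2*Z + 2*X*Z**2 + 3*Y**3 + Y*Z**2 - 2*Z**3.


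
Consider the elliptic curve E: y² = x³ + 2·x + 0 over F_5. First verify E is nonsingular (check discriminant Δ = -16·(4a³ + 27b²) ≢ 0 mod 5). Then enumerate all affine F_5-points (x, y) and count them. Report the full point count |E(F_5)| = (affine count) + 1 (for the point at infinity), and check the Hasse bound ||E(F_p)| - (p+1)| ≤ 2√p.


Affine points = {(0, 0)}; affine count = 1; |E(F_5)| = 2.

Discriminant check: Δ ∝ 4a³ + 27b² = 4·2³ + 27·0² = 4·8 + 27·0 ≡ 2 (mod 5). Nonzero ⇒ E is nonsingular.
For each x ∈ F_5, compute rhs = x³ + 2·x + 0 mod 5, then count y ∈ F_5 with y² ≡ rhs.
  x = 0: rhs = 0, matching y values: 0 (1 points).
  x = 1: rhs = 3, matching y values: none (0 points).
  x = 2: rhs = 2, matching y values: none (0 points).
  x = 3: rhs = 3, matching y values: none (0 points).
  x = 4: rhs = 2, matching y values: none (0 points).
Total affine count: 1.
Full point count |E(F_5)| = 1 + 1 = 2.
Hasse bound: |2 − (5+1)| = |-4| = 4 ≤ 2√5 ≈ 4.4721 ✓.


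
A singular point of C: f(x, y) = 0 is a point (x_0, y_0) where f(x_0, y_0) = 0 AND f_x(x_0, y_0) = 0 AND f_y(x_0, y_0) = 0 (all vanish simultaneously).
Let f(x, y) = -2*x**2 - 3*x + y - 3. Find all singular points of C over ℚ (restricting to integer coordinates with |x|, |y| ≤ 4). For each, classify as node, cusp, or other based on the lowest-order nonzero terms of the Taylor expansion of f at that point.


No singular points in the scanned grid; C is smooth there.

Compute partial derivatives:
  f_x = -4*x - 3.
  f_y = 1.
f_y = 1 is a nonzero constant, so f_y never vanishes: no point (x, y) can satisfy f = f_x = f_y = 0. In particular no (x, y) ∈ {−4, ..., 4}² is singular; the curve is smooth.


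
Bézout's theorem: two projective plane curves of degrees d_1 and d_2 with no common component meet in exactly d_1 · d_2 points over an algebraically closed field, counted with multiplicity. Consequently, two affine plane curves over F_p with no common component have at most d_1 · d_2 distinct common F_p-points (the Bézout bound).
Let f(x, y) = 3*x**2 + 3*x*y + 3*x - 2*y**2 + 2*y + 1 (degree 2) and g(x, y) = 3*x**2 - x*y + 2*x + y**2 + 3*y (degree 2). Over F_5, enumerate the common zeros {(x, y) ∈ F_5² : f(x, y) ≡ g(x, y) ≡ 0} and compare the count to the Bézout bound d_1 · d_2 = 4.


Common zeros: ∅; count = 0; Bézout bound = 4.

deg(f) = 2, deg(g) = 2, so Bézout bound = 4.
Scan x ∈ F_5. For each x, list the y ∈ F_5 with f(x, y) ≡ 0 and those with g(x, y) ≡ 0 (mod 5); the common zeros in that column are the intersection.
  x = 0: f ≡ 0 at y ∈ ∅; g ≡ 0 at y ∈ {0, 2}; common: ∅.
  x = 1: f ≡ 0 at y ∈ {1, 4}; g ≡ 0 at y ∈ {0, 3}; common: ∅.
  x = 2: f ≡ 0 at y ∈ {1, 3}; g ≡ 0 at y ∈ ∅; common: ∅.
  x = 3: f ≡ 0 at y ∈ ∅; g ≡ 0 at y ∈ ∅; common: ∅.
  x = 4: f ≡ 0 at y ∈ {3, 4}; g ≡ 0 at y ∈ ∅; common: ∅.
Collecting: common zeros = ∅, so the count is 0.
Comparison with the Bézout bound: 0 ≤ 4 = deg(f)·deg(g), as expected for curves with no common component (the affine F_5-count falls short of the bound because intersections may lie at infinity, over extension fields, or carry multiplicity).


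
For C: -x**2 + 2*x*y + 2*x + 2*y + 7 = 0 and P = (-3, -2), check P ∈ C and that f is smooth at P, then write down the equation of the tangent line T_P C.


Tangent line at P: 4*x - 4*y + 4 = 0.

Step 1: f(-3, -2) = 0, so P lies on C.
Step 2: partial derivatives
  f_x(x, y) = -2*x + 2*y + 2, f_y(x, y) = 2*x + 2.
  f_x(P) = 4, f_y(P) = -4 (gradient nonzero, so P is smooth).
Step 3: tangent line at P: 4·(x − -3) + -4·(y − -2) = 0.
Expanding: 4*x - 4*y + 4 = 0.


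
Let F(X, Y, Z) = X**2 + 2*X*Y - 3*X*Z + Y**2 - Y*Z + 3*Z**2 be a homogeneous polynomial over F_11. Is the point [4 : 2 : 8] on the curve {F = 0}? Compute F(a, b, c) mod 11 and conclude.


F(4,2,8) ≡ 6 (mod 11); P is NOT on the curve.

Evaluate F(4, 2, 8) term-by-term (mod 11).
  X**2 ↦ 1·16·1·1 = 16
  2*X*Y ↦ 2·4·2·1 = 16
  -3*X*Z ↦ -3·4·1·8 = -96
  Y**2 ↦ 1·1·4·1 = 4
  -Y*Z ↦ -1·1·2·8 = -16
  3*Z**2 ↦ 3·1·1·64 = 192
Sum: F(4, 2, 8) = (16) + (16) + (-96) + (4) + (-16) + (192) = 116.
Reducing mod 11: 116 ≡ 6 (mod 11).
Since F(a, b, c) ≡ 6 ≠ 0 (mod 11), P does NOT lie on the curve.


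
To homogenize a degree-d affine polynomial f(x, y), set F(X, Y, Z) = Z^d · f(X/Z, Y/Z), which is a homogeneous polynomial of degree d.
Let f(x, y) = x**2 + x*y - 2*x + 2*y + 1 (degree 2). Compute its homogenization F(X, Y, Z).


F(X, Y, Z) = X**2 + X*Y - 2*X*Z + 2*Y*Z + Z**2

deg(f) = 2.
Substitute x = X/Z, y = Y/Z into f, then multiply by Z^2.
  monomial 1·x^2·y^0 ↦ 1·X^2·Y^0·Z^0.
  monomial 1·x^1·y^1 ↦ 1·X^1·Y^1·Z^0.
  monomial -2·x^1·y^0 ↦ -2·X^1·Y^0·Z^1.
  monomial 2·x^0·y^1 ↦ 2·X^0·Y^1·Z^1.
  monomial 1·x^0·y^0 ↦ 1·X^0·Y^0·Z^2.
Collecting: F(X, Y, Z) = X**2 + X*Y - 2*X*Z + 2*Y*Z + Z**2.


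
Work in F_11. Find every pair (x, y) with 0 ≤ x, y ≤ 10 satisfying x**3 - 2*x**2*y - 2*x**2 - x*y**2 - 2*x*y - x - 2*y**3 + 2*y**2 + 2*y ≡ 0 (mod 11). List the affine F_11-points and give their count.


Affine F_11-points: {(0, 0), (0, 4), (0, 8), (1, 9), (3, 6), (4, 5), (4, 6), (4, 10), (6, 3), (7, 1), (7, 6), (7, 7), (9, 9), (10, 9)}; count = 14.

For each of the 121 pairs (x, y) ∈ F_11², evaluate f(x, y) mod 11. Record the zeros.
  x = 0: [0↦0, 1↦2, 2↦7, 3↦3, 4↦0, 5↦8, 6↦4, 7↦9, 8↦0, 9↦9, 10↦2]  zeros at y ∈ {0, 4, 8}
  x = 1: [0↦9, 1↦6, 2↦4, 3↦2, 4↦10, 5↦5, 6↦8, 7↦7, 8↦1, 9↦0, 10↦3]  zeros at y ∈ {9}
  x = 2: [0↦9, 1↦8, 2↦6, 3↦2, 4↦6, 5↦6, 6↦1, 7↦1, 8↦5, 9↦1, 10↦10]  zeros at y ∈ ∅
  x = 3: [0↦6, 1↦3, 2↦8, 3↦9, 4↦5, 5↦6, 6↦0, 7↦8, 8↦7, 9↦7, 10↦7]  zeros at y ∈ {6}
  x = 4: [0↦6, 1↦8, 2↦5, 3↦7, 4↦2, 5↦0, 6↦0, 7↦1, 8↦2, 9↦2, 10↦0]  zeros at y ∈ {5, 6, 10}
  x = 5: [0↦4, 1↦7, 2↦3, 3↦2, 4↦3, 5↦5, 6↦7, 7↦8, 8↦7, 9↦3, 10↦6]  zeros at y ∈ ∅
  x = 6: [0↦6, 1↦6, 2↦8, 3↦0, 4↦3, 5↦5, 6↦5, 7↦2, 8↦6, 9↦5, 10↦9]  zeros at y ∈ {3}
  x = 7: [0↦7, 1↦0, 2↦4, 3↦7, 4↦8, 5↦6, 6↦0, 7↦0, 8↦5, 9↦3, 10↦4]  zeros at y ∈ {1, 6, 7}
  x = 8: [0↦2, 1↦6, 2↦8, 3↦7, 4↦2, 5↦3, 6↦9, 7↦8, 8↦10, 9↦3, 10↦8]  zeros at y ∈ ∅
  x = 9: [0↦8, 1↦8, 2↦4, 3↦6, 4↦2, 5↦2, 6↦5, 7↦10, 8↦5, 9↦0, 10↦5]  zeros at y ∈ {9}
  x = 10: [0↦9, 1↦1, 2↦9, 3↦10, 4↦3, 5↦9, 6↦5, 7↦1, 8↦7, 9↦0, 10↦1]  zeros at y ∈ {9}
Collecting zeros: affine points = {(0, 0), (0, 4), (0, 8), (1, 9), (3, 6), (4, 5), (4, 6), (4, 10), (6, 3), (7, 1), (7, 6), (7, 7), (9, 9), (10, 9)}.
Total count |C(F_11)_aff| = 14.


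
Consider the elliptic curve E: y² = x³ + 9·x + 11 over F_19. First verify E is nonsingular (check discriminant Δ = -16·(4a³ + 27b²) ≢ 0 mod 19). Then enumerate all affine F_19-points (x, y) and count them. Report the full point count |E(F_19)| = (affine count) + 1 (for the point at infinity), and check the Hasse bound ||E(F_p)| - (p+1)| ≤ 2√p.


Affine points = {(0, 7), (0, 12), (4, 4), (4, 15), (8, 5), (8, 14), (9, 2), (9, 17), (11, 4), (11, 15), (12, 2), (12, 17), (13, 8), (13, 11), (15, 5), (15, 14), (17, 2), (17, 17), (18, 1), (18, 18)}; affine count = 20; |E(F_19)| = 21.

Discriminant check: Δ ∝ 4a³ + 27b² = 4·9³ + 27·11² = 4·729 + 27·121 ≡ 8 (mod 19). Nonzero ⇒ E is nonsingular.
For each x ∈ F_19, compute rhs = x³ + 9·x + 11 mod 19, then count y ∈ F_19 with y² ≡ rhs.
  x = 0: rhs = 11, matching y values: 7, 12 (2 points).
  x = 1: rhs = 2, matching y values: none (0 points).
  x = 2: rhs = 18, matching y values: none (0 points).
  x = 3: rhs = 8, matching y values: none (0 points).
  x = 4: rhs = 16, matching y values: 4, 15 (2 points).
  x = 5: rhs = 10, matching y values: none (0 points).
  x = 6: rhs = 15, matching y values: none (0 points).
  x = 7: rhs = 18, matching y values: none (0 points).
  x = 8: rhs = 6, matching y values: 5, 14 (2 points).
  x = 9: rhs = 4, matching y values: 2, 17 (2 points).
  x = 10: rhs = 18, matching y values: none (0 points).
  x = 11: rhs = 16, matching y values: 4, 15 (2 points).
  x = 12: rhs = 4, matching y values: 2, 17 (2 points).
  x = 13: rhs = 7, matching y values: 8, 11 (2 points).
  x = 14: rhs = 12, matching y values: none (0 points).
  x = 15: rhs = 6, matching y values: 5, 14 (2 points).
  x = 16: rhs = 14, matching y values: none (0 points).
  x = 17: rhs = 4, matching y values: 2, 17 (2 points).
  x = 18: rhs = 1, matching y values: 1, 18 (2 points).
Total affine count: 20.
Full point count |E(F_19)| = 20 + 1 = 21.
Hasse bound: |21 − (19+1)| = |1| = 1 ≤ 2√19 ≈ 8.7178 ✓.


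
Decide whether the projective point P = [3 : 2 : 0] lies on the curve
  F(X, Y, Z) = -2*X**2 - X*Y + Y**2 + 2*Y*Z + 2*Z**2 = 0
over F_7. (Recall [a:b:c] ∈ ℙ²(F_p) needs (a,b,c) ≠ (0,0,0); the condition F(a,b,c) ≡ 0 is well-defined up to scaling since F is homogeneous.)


F(3,2,0) ≡ 1 (mod 7); P is NOT on the curve.

Evaluate F(3, 2, 0) term-by-term (mod 7).
  -2*X**2 ↦ -2·9·1·1 = -18
  -X*Y ↦ -1·3·2·1 = -6
  Y**2 ↦ 1·1·4·1 = 4
  2*Y*Z ↦ 2·1·2·0 = 0
  2*Z**2 ↦ 2·1·1·0 = 0
Sum: F(3, 2, 0) = (-18) + (-6) + (4) + (0) + (0) = -20.
Reducing mod 7: -20 ≡ 1 (mod 7).
Since F(a, b, c) ≡ 1 ≠ 0 (mod 7), P does NOT lie on the curve.


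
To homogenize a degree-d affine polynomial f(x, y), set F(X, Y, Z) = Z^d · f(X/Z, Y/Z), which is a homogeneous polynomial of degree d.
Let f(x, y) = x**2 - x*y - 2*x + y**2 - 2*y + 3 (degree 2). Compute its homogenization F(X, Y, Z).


F(X, Y, Z) = X**2 - X*Y - 2*X*Z + Y**2 - 2*Y*Z + 3*Z**2

deg(f) = 2.
Substitute x = X/Z, y = Y/Z into f, then multiply by Z^2.
  monomial 1·x^2·y^0 ↦ 1·X^2·Y^0·Z^0.
  monomial -1·x^1·y^1 ↦ -1·X^1·Y^1·Z^0.
  monomial -2·x^1·y^0 ↦ -2·X^1·Y^0·Z^1.
  monomial 1·x^0·y^2 ↦ 1·X^0·Y^2·Z^0.
  monomial -2·x^0·y^1 ↦ -2·X^0·Y^1·Z^1.
  monomial 3·x^0·y^0 ↦ 3·X^0·Y^0·Z^2.
Collecting: F(X, Y, Z) = X**2 - X*Y - 2*X*Z + Y**2 - 2*Y*Z + 3*Z**2.


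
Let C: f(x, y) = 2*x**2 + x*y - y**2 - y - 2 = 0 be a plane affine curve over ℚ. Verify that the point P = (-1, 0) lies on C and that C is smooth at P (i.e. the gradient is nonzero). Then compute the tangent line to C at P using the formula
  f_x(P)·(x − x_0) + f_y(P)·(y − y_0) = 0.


Tangent line at P: -4*x - 2*y - 4 = 0.

Step 1: f(-1, 0) = 0, so P lies on C.
Step 2: partial derivatives
  f_x(x, y) = 4*x + y, f_y(x, y) = x - 2*y - 1.
  f_x(P) = -4, f_y(P) = -2 (gradient nonzero, so P is smooth).
Step 3: tangent line at P: -4·(x − -1) + -2·(y − 0) = 0.
Expanding: -4*x - 2*y - 4 = 0.


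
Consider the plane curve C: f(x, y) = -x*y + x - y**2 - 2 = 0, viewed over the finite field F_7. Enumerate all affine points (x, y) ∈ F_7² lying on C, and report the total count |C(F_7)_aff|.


Affine F_7-points: {(1, 2), (1, 4), (2, 0), (2, 5), (5, 3), (5, 6)}; count = 6.

For each of the 49 pairs (x, y) ∈ F_7², evaluate f(x, y) mod 7. Record the zeros.
  x = 0: [0↦5, 1↦4, 2↦1, 3↦3, 4↦3, 5↦1, 6↦4]  zeros at y ∈ ∅
  x = 1: [0↦6, 1↦4, 2↦0, 3↦1, 4↦0, 5↦4, 6↦6]  zeros at y ∈ {2, 4}
  x = 2: [0↦0, 1↦4, 2↦6, 3↦6, 4↦4, 5↦0, 6↦1]  zeros at y ∈ {0, 5}
  x = 3: [0↦1, 1↦4, 2↦5, 3↦4, 4↦1, 5↦3, 6↦3]  zeros at y ∈ ∅
  x = 4: [0↦2, 1↦4, 2↦4, 3↦2, 4↦5, 5↦6, 6↦5]  zeros at y ∈ ∅
  x = 5: [0↦3, 1↦4, 2↦3, 3↦0, 4↦2, 5↦2, 6↦0]  zeros at y ∈ {3, 6}
  x = 6: [0↦4, 1↦4, 2↦2, 3↦5, 4↦6, 5↦5, 6↦2]  zeros at y ∈ ∅
Collecting zeros: affine points = {(1, 2), (1, 4), (2, 0), (2, 5), (5, 3), (5, 6)}.
Total count |C(F_7)_aff| = 6.


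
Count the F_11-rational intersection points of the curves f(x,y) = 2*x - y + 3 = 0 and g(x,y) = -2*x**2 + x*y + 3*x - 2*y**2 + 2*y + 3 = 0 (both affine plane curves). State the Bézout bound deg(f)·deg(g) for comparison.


Common zeros: ∅; count = 0; Bézout bound = 2.

deg(f) = 1, deg(g) = 2, so Bézout bound = 2.
Scan x ∈ F_11. For each x, list the y ∈ F_11 with f(x, y) ≡ 0 and those with g(x, y) ≡ 0 (mod 11); the common zeros in that column are the intersection.
  x = 0: f ≡ 0 at y ∈ {3}; g ≡ 0 at y ∈ ∅; common: ∅.
  x = 1: f ≡ 0 at y ∈ {5}; g ≡ 0 at y ∈ ∅; common: ∅.
  x = 2: f ≡ 0 at y ∈ {7}; g ≡ 0 at y ∈ ∅; common: ∅.
  x = 3: f ≡ 0 at y ∈ {9}; g ≡ 0 at y ∈ ∅; common: ∅.
  x = 4: f ≡ 0 at y ∈ {0}; g ≡ 0 at y ∈ ∅; common: ∅.
  x = 5: f ≡ 0 at y ∈ {2}; g ≡ 0 at y ∈ ∅; common: ∅.
  x = 6: f ≡ 0 at y ∈ {4}; g ≡ 0 at y ∈ ∅; common: ∅.
  x = 7: f ≡ 0 at y ∈ {6}; g ≡ 0 at y ∈ ∅; common: ∅.
  x = 8: f ≡ 0 at y ∈ {8}; g ≡ 0 at y ∈ ∅; common: ∅.
  x = 9: f ≡ 0 at y ∈ {10}; g ≡ 0 at y ∈ {0}; common: ∅.
  x = 10: f ≡ 0 at y ∈ {1}; g ≡ 0 at y ∈ ∅; common: ∅.
Collecting: common zeros = ∅, so the count is 0.
Comparison with the Bézout bound: 0 ≤ 2 = deg(f)·deg(g), as expected for curves with no common component (the affine F_11-count falls short of the bound because intersections may lie at infinity, over extension fields, or carry multiplicity).


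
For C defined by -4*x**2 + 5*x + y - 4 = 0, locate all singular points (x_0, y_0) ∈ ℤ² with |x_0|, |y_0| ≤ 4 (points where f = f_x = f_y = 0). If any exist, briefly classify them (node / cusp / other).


No singular points in the scanned grid; C is smooth there.

Compute partial derivatives:
  f_x = 5 - 8*x.
  f_y = 1.
f_y = 1 is a nonzero constant, so f_y never vanishes: no point (x, y) can satisfy f = f_x = f_y = 0. In particular no (x, y) ∈ {−4, ..., 4}² is singular; the curve is smooth.


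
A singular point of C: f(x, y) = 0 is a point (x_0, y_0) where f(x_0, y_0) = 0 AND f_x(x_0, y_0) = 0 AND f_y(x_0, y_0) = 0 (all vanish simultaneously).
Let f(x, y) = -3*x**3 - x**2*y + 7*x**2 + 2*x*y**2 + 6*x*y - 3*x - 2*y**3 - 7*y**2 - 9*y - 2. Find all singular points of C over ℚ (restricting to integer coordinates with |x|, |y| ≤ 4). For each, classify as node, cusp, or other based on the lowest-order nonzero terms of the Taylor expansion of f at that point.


Singular points: {(1, -1)}; classification: node.

Compute partial derivatives:
  f_x = -9*x**2 - 2*x*y + 14*x + 2*y**2 + 6*y - 3.
  f_y = -x**2 + 4*x*y + 6*x - 6*y**2 - 14*y - 9.
Scan x_0 ∈ {−4, ..., 4}. For each x_0, f_y(x_0, y) is a polynomial in y; find its integer roots y ∈ {−4, ..., 4}, then test f_x and f at those candidates.
  x = -4: f_y(-4, y) = -6*y**2 - 30*y - 49; no integer root y with |y| ≤ 4.
  x = -3: f_y(-3, y) = -6*y**2 - 26*y - 36; no integer root y with |y| ≤ 4.
  x = -2: f_y(-2, y) = -6*y**2 - 22*y - 25; no integer root y with |y| ≤ 4.
  x = -1: f_y(-1, y) = -6*y**2 - 18*y - 16; no integer root y with |y| ≤ 4.
  x = 0: f_y(0, y) = -6*y**2 - 14*y - 9; no integer root y with |y| ≤ 4.
  x = 1: f_y(1, y) = -6*y**2 - 10*y - 4; vanishes at y ∈ {-1}. (1, -1): f_x = 0, f = 0 — SINGULAR.
  x = 2: f_y(2, y) = -6*y**2 - 6*y - 1; no integer root y with |y| ≤ 4.
  x = 3: f_y(3, y) = -6*y**2 - 2*y; vanishes at y ∈ {0}. (3, 0): f_x = -42 ≠ 0.
  x = 4: f_y(4, y) = -6*y**2 + 2*y - 1; no integer root y with |y| ≤ 4.
Only singular point on the grid: (1, -1).
Classify: substitute x = 1 + u, y = -1 + v and expand: f = -3*u**3 - u**2*v - u**2 + 2*u*v**2 - 2*v**3 + v**2.
No constant or linear terms (consistent with a singular point). Quadratic part: -u**2 + v**2. Cubic part: -3*u**3 - u**2*v + 2*u*v**2 - 2*v**3.
The quadratic part v**2 - u**2 = (v − u)(v + u) splits into two distinct linear factors, so there are two distinct tangent lines y − -1 = ±(x − 1) — this is a node (ordinary double point).
Classification: node.


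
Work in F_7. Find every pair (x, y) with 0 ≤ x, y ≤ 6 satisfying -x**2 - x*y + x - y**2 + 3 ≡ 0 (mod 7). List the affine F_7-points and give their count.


Affine F_7-points: {(2, 2), (2, 3), (3, 1), (3, 3), (4, 1), (4, 2)}; count = 6.

For each of the 49 pairs (x, y) ∈ F_7², evaluate f(x, y) mod 7. Record the zeros.
  x = 0: [0↦3, 1↦2, 2↦6, 3↦1, 4↦1, 5↦6, 6↦2]  zeros at y ∈ ∅
  x = 1: [0↦3, 1↦1, 2↦4, 3↦5, 4↦4, 5↦1, 6↦3]  zeros at y ∈ ∅
  x = 2: [0↦1, 1↦5, 2↦0, 3↦0, 4↦5, 5↦1, 6↦2]  zeros at y ∈ {2, 3}
  x = 3: [0↦4, 1↦0, 2↦1, 3↦0, 4↦4, 5↦6, 6↦6]  zeros at y ∈ {1, 3}
  x = 4: [0↦5, 1↦0, 2↦0, 3↦5, 4↦1, 5↦2, 6↦1]  zeros at y ∈ {1, 2}
  x = 5: [0↦4, 1↦5, 2↦4, 3↦1, 4↦3, 5↦3, 6↦1]  zeros at y ∈ ∅
  x = 6: [0↦1, 1↦1, 2↦6, 3↦2, 4↦3, 5↦2, 6↦6]  zeros at y ∈ ∅
Collecting zeros: affine points = {(2, 2), (2, 3), (3, 1), (3, 3), (4, 1), (4, 2)}.
Total count |C(F_7)_aff| = 6.


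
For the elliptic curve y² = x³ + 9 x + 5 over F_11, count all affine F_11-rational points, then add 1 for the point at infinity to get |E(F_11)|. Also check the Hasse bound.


Affine points = {(0, 4), (0, 7), (1, 2), (1, 9), (2, 3), (2, 8), (3, 2), (3, 9), (6, 0), (7, 2), (7, 9), (9, 1), (9, 10)}; affine count = 13; |E(F_11)| = 14.

Discriminant check: Δ ∝ 4a³ + 27b² = 4·9³ + 27·5² = 4·729 + 27·25 ≡ 5 (mod 11). Nonzero ⇒ E is nonsingular.
For each x ∈ F_11, compute rhs = x³ + 9·x + 5 mod 11, then count y ∈ F_11 with y² ≡ rhs.
  x = 0: rhs = 5, matching y values: 4, 7 (2 points).
  x = 1: rhs = 4, matching y values: 2, 9 (2 points).
  x = 2: rhs = 9, matching y values: 3, 8 (2 points).
  x = 3: rhs = 4, matching y values: 2, 9 (2 points).
  x = 4: rhs = 6, matching y values: none (0 points).
  x = 5: rhs = 10, matching y values: none (0 points).
  x = 6: rhs = 0, matching y values: 0 (1 points).
  x = 7: rhs = 4, matching y values: 2, 9 (2 points).
  x = 8: rhs = 6, matching y values: none (0 points).
  x = 9: rhs = 1, matching y values: 1, 10 (2 points).
  x = 10: rhs = 6, matching y values: none (0 points).
Total affine count: 13.
Full point count |E(F_11)| = 13 + 1 = 14.
Hasse bound: |14 − (11+1)| = |2| = 2 ≤ 2√11 ≈ 6.6332 ✓.


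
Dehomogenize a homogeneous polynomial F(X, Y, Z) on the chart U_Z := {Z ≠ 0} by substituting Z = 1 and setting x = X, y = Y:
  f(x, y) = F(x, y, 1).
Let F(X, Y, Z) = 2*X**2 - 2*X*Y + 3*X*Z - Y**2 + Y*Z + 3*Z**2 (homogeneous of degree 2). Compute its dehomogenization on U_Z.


f(x, y) = 2*x**2 - 2*x*y + 3*x - y**2 + y + 3

On U_Z we set Z = 1. Each monomial c·X^i·Y^j·Z^k in F becomes c·x^i·y^j·1^k = c·x^i·y^j.
Substituting Z = 1: F(X, Y, 1) = 2*x**2 - 2*x*y + 3*x - y**2 + y + 3.
Note: deg(f) ≤ deg(F) = 2; strict inequality happens when F is divisible by Z (lost terms).


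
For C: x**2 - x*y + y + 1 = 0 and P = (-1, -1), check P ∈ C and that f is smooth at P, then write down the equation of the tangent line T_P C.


Tangent line at P: -x + 2*y + 1 = 0.

Step 1: f(-1, -1) = 0, so P lies on C.
Step 2: partial derivatives
  f_x(x, y) = 2*x - y, f_y(x, y) = 1 - x.
  f_x(P) = -1, f_y(P) = 2 (gradient nonzero, so P is smooth).
Step 3: tangent line at P: -1·(x − -1) + 2·(y − -1) = 0.
Expanding: -x + 2*y + 1 = 0.


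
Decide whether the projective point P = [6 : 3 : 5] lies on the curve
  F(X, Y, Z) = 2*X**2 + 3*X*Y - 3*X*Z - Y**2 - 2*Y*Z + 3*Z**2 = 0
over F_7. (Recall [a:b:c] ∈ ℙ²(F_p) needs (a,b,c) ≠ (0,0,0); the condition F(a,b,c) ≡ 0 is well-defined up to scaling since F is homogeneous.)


F(6,3,5) ≡ 2 (mod 7); P is NOT on the curve.

Evaluate F(6, 3, 5) term-by-term (mod 7).
  2*X**2 ↦ 2·36·1·1 = 72
  3*X*Y ↦ 3·6·3·1 = 54
  -3*X*Z ↦ -3·6·1·5 = -90
  -Y**2 ↦ -1·1·9·1 = -9
  -2*Y*Z ↦ -2·1·3·5 = -30
  3*Z**2 ↦ 3·1·1·25 = 75
Sum: F(6, 3, 5) = (72) + (54) + (-90) + (-9) + (-30) + (75) = 72.
Reducing mod 7: 72 ≡ 2 (mod 7).
Since F(a, b, c) ≡ 2 ≠ 0 (mod 7), P does NOT lie on the curve.


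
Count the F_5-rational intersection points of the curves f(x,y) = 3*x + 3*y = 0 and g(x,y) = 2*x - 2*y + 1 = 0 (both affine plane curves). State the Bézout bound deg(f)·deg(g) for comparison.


Common zeros: {(1, 4)}; count = 1; Bézout bound = 1.

deg(f) = 1, deg(g) = 1, so Bézout bound = 1.
Scan x ∈ F_5. For each x, list the y ∈ F_5 with f(x, y) ≡ 0 and those with g(x, y) ≡ 0 (mod 5); the common zeros in that column are the intersection.
  x = 0: f ≡ 0 at y ∈ {0}; g ≡ 0 at y ∈ {3}; common: ∅.
  x = 1: f ≡ 0 at y ∈ {4}; g ≡ 0 at y ∈ {4}; common: {4}.
  x = 2: f ≡ 0 at y ∈ {3}; g ≡ 0 at y ∈ {0}; common: ∅.
  x = 3: f ≡ 0 at y ∈ {2}; g ≡ 0 at y ∈ {1}; common: ∅.
  x = 4: f ≡ 0 at y ∈ {1}; g ≡ 0 at y ∈ {2}; common: ∅.
Collecting: common zeros = {(1, 4)}, so the count is 1.
Comparison with the Bézout bound: 1 ≤ 1 = deg(f)·deg(g), as expected for curves with no common component (the bound is attained).


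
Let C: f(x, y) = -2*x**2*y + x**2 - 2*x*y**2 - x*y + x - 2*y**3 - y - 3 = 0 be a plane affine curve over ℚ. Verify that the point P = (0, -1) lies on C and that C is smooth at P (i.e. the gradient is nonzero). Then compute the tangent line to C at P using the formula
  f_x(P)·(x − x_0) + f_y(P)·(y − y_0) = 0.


Tangent line at P: -7*y - 7 = 0.

Step 1: f(0, -1) = 0, so P lies on C.
Step 2: partial derivatives
  f_x(x, y) = -4*x*y + 2*x - 2*y**2 - y + 1, f_y(x, y) = -2*x**2 - 4*x*y - x - 6*y**2 - 1.
  f_x(P) = 0, f_y(P) = -7 (gradient nonzero, so P is smooth).
Step 3: tangent line at P: 0·(x − 0) + -7·(y − -1) = 0.
Expanding: -7*y - 7 = 0.


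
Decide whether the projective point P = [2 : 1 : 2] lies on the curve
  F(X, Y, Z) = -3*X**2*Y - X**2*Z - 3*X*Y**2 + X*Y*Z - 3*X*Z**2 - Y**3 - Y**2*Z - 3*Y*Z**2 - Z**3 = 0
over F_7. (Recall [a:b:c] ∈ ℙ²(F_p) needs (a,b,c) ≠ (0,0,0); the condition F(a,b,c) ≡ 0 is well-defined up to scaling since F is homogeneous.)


F(2,1,2) ≡ 1 (mod 7); P is NOT on the curve.

Evaluate F(2, 1, 2) term-by-term (mod 7).
  -3*X**2*Y ↦ -3·4·1·1 = -12
  -X**2*Z ↦ -1·4·1·2 = -8
  -3*X*Y**2 ↦ -3·2·1·1 = -6
  X*Y*Z ↦ 1·2·1·2 = 4
  -3*X*Z**2 ↦ -3·2·1·4 = -24
  -Y**3 ↦ -1·1·1·1 = -1
  -Y**2*Z ↦ -1·1·1·2 = -2
  -3*Y*Z**2 ↦ -3·1·1·4 = -12
  -Z**3 ↦ -1·1·1·8 = -8
Sum: F(2, 1, 2) = (-12) + (-8) + (-6) + (4) + (-24) + (-1) + (-2) + (-12) + (-8) = -69.
Reducing mod 7: -69 ≡ 1 (mod 7).
Since F(a, b, c) ≡ 1 ≠ 0 (mod 7), P does NOT lie on the curve.


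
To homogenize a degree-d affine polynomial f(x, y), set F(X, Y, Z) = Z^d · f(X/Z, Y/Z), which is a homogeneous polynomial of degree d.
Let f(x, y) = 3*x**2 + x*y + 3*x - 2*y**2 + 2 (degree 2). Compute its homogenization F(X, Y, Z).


F(X, Y, Z) = 3*X**2 + X*Y + 3*X*Z - 2*Y**2 + 2*Z**2

deg(f) = 2.
Substitute x = X/Z, y = Y/Z into f, then multiply by Z^2.
  monomial 3·x^2·y^0 ↦ 3·X^2·Y^0·Z^0.
  monomial 1·x^1·y^1 ↦ 1·X^1·Y^1·Z^0.
  monomial 3·x^1·y^0 ↦ 3·X^1·Y^0·Z^1.
  monomial -2·x^0·y^2 ↦ -2·X^0·Y^2·Z^0.
  monomial 2·x^0·y^0 ↦ 2·X^0·Y^0·Z^2.
Collecting: F(X, Y, Z) = 3*X**2 + X*Y + 3*X*Z - 2*Y**2 + 2*Z**2.


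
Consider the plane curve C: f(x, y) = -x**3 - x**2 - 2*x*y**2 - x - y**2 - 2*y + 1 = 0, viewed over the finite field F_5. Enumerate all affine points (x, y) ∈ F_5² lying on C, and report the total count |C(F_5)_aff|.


Affine F_5-points: {(1, 3), (2, 1), (3, 2), (4, 3), (4, 4)}; count = 5.

For each of the 25 pairs (x, y) ∈ F_5², evaluate f(x, y) mod 5. Record the zeros.
  x = 0: [0↦1, 1↦3, 2↦3, 3↦1, 4↦2]  zeros at y ∈ ∅
  x = 1: [0↦3, 1↦3, 2↦2, 3↦0, 4↦2]  zeros at y ∈ {3}
  x = 2: [0↦2, 1↦0, 2↦3, 3↦1, 4↦4]  zeros at y ∈ {1}
  x = 3: [0↦2, 1↦3, 2↦0, 3↦3, 4↦2]  zeros at y ∈ {2}
  x = 4: [0↦2, 1↦1, 2↦2, 3↦0, 4↦0]  zeros at y ∈ {3, 4}
Collecting zeros: affine points = {(1, 3), (2, 1), (3, 2), (4, 3), (4, 4)}.
Total count |C(F_5)_aff| = 5.


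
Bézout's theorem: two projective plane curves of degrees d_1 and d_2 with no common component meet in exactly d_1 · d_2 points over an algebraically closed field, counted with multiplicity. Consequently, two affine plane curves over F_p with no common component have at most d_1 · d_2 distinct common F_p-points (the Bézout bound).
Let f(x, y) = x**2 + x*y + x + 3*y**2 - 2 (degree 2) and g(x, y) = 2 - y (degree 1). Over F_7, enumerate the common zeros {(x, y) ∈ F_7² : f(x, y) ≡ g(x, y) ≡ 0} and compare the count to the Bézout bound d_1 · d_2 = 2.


Common zeros: {(1, 2), (3, 2)}; count = 2; Bézout bound = 2.

deg(f) = 2, deg(g) = 1, so Bézout bound = 2.
Scan x ∈ F_7. For each x, list the y ∈ F_7 with f(x, y) ≡ 0 and those with g(x, y) ≡ 0 (mod 7); the common zeros in that column are the intersection.
  x = 0: f ≡ 0 at y ∈ ∅; g ≡ 0 at y ∈ {2}; common: ∅.
  x = 1: f ≡ 0 at y ∈ {0, 2}; g ≡ 0 at y ∈ {2}; common: {2}.
  x = 2: f ≡ 0 at y ∈ ∅; g ≡ 0 at y ∈ {2}; common: ∅.
  x = 3: f ≡ 0 at y ∈ {2, 4}; g ≡ 0 at y ∈ {2}; common: {2}.
  x = 4: f ≡ 0 at y ∈ ∅; g ≡ 0 at y ∈ {2}; common: ∅.
  x = 5: f ≡ 0 at y ∈ {0, 3}; g ≡ 0 at y ∈ {2}; common: ∅.
  x = 6: f ≡ 0 at y ∈ {1, 4}; g ≡ 0 at y ∈ {2}; common: ∅.
Collecting: common zeros = {(1, 2), (3, 2)}, so the count is 2.
Comparison with the Bézout bound: 2 ≤ 2 = deg(f)·deg(g), as expected for curves with no common component (the bound is attained).


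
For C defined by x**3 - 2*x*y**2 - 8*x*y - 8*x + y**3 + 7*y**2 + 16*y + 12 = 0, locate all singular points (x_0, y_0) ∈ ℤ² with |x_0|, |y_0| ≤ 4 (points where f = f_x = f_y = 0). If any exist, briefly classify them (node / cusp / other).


Singular points: {(0, -2)}; classification: cusp.

Compute partial derivatives:
  f_x = 3*x**2 - 2*y**2 - 8*y - 8.
  f_y = -4*x*y - 8*x + 3*y**2 + 14*y + 16.
Scan x_0 ∈ {−4, ..., 4}. For each x_0, f_y(x_0, y) is a polynomial in y; find its integer roots y ∈ {−4, ..., 4}, then test f_x and f at those candidates.
  x = -4: f_y(-4, y) = 3*y**2 + 30*y + 48; vanishes at y ∈ {-2}. (-4, -2): f_x = 48 ≠ 0.
  x = -3: f_y(-3, y) = 3*y**2 + 26*y + 40; vanishes at y ∈ {-2}. (-3, -2): f_x = 27 ≠ 0.
  x = -2: f_y(-2, y) = 3*y**2 + 22*y + 32; vanishes at y ∈ {-2}. (-2, -2): f_x = 12 ≠ 0.
  x = -1: f_y(-1, y) = 3*y**2 + 18*y + 24; vanishes at y ∈ {-4, -2}. (-1, -4): f_x = -5 ≠ 0; (-1, -2): f_x = 3 ≠ 0.
  x = 0: f_y(0, y) = 3*y**2 + 14*y + 16; vanishes at y ∈ {-2}. (0, -2): f_x = 0, f = 0 — SINGULAR.
  x = 1: f_y(1, y) = 3*y**2 + 10*y + 8; vanishes at y ∈ {-2}. (1, -2): f_x = 3 ≠ 0.
  x = 2: f_y(2, y) = 3*y**2 + 6*y; vanishes at y ∈ {-2, 0}. (2, -2): f_x = 12 ≠ 0; (2, 0): f_x = 4 ≠ 0.
  x = 3: f_y(3, y) = 3*y**2 + 2*y - 8; vanishes at y ∈ {-2}. (3, -2): f_x = 27 ≠ 0.
  x = 4: f_y(4, y) = 3*y**2 - 2*y - 16; vanishes at y ∈ {-2}. (4, -2): f_x = 48 ≠ 0.
Only singular point on the grid: (0, -2).
Classify: substitute x = 0 + u, y = -2 + v and expand: f = u**3 - 2*u*v**2 + v**3 + v**2.
No constant or linear terms (consistent with a singular point). Quadratic part: v**2. Cubic part: u**3 - 2*u*v**2 + v**3.
The quadratic part v**2 is a perfect square, so there is a single (double) tangent line v = 0, i.e. y = -2. Restricting the cubic part to that line (v = 0) leaves u**3 ≠ 0, so f is not divisible by v and the branch is v² ≈ -u**3 to lowest order — this is a cusp.
Classification: cusp.


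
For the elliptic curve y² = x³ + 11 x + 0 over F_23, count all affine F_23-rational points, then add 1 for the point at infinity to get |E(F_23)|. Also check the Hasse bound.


Affine points = {(0, 0), (1, 9), (1, 14), (4, 4), (4, 19), (6, 11), (6, 12), (7, 11), (7, 12), (8, 5), (8, 18), (9, 0), (10, 11), (10, 12), (11, 7), (11, 16), (14, 0), (18, 2), (18, 21), (20, 3), (20, 20), (21, 4), (21, 19)}; affine count = 23; |E(F_23)| = 24.

Discriminant check: Δ ∝ 4a³ + 27b² = 4·11³ + 27·0² = 4·1331 + 27·0 ≡ 11 (mod 23). Nonzero ⇒ E is nonsingular.
For each x ∈ F_23, compute rhs = x³ + 11·x + 0 mod 23, then count y ∈ F_23 with y² ≡ rhs.
  x = 0: rhs = 0, matching y values: 0 (1 points).
  x = 1: rhs = 12, matching y values: 9, 14 (2 points).
  x = 2: rhs = 7, matching y values: none (0 points).
  x = 3: rhs = 14, matching y values: none (0 points).
  x = 4: rhs = 16, matching y values: 4, 19 (2 points).
  x = 5: rhs = 19, matching y values: none (0 points).
  x = 6: rhs = 6, matching y values: 11, 12 (2 points).
  x = 7: rhs = 6, matching y values: 11, 12 (2 points).
  x = 8: rhs = 2, matching y values: 5, 18 (2 points).
  x = 9: rhs = 0, matching y values: 0 (1 points).
  x = 10: rhs = 6, matching y values: 11, 12 (2 points).
  x = 11: rhs = 3, matching y values: 7, 16 (2 points).
  x = 12: rhs = 20, matching y values: none (0 points).
  x = 13: rhs = 17, matching y values: none (0 points).
  x = 14: rhs = 0, matching y values: 0 (1 points).
  x = 15: rhs = 21, matching y values: none (0 points).
  x = 16: rhs = 17, matching y values: none (0 points).
  x = 17: rhs = 17, matching y values: none (0 points).
  x = 18: rhs = 4, matching y values: 2, 21 (2 points).
  x = 19: rhs = 7, matching y values: none (0 points).
  x = 20: rhs = 9, matching y values: 3, 20 (2 points).
  x = 21: rhs = 16, matching y values: 4, 19 (2 points).
  x = 22: rhs = 11, matching y values: none (0 points).
Total affine count: 23.
Full point count |E(F_23)| = 23 + 1 = 24.
Hasse bound: |24 − (23+1)| = |0| = 0 ≤ 2√23 ≈ 9.5917 ✓.


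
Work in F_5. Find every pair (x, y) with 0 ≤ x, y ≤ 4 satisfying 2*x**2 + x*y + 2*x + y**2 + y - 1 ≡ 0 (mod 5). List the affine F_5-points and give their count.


Affine F_5-points: {(0, 2), (2, 1), (3, 2), (3, 4), (4, 1), (4, 4)}; count = 6.

For each of the 25 pairs (x, y) ∈ F_5², evaluate f(x, y) mod 5. Record the zeros.
  x = 0: [0↦4, 1↦1, 2↦0, 3↦1, 4↦4]  zeros at y ∈ {2}
  x = 1: [0↦3, 1↦1, 2↦1, 3↦3, 4↦2]  zeros at y ∈ ∅
  x = 2: [0↦1, 1↦0, 2↦1, 3↦4, 4↦4]  zeros at y ∈ {1}
  x = 3: [0↦3, 1↦3, 2↦0, 3↦4, 4↦0]  zeros at y ∈ {2, 4}
  x = 4: [0↦4, 1↦0, 2↦3, 3↦3, 4↦0]  zeros at y ∈ {1, 4}
Collecting zeros: affine points = {(0, 2), (2, 1), (3, 2), (3, 4), (4, 1), (4, 4)}.
Total count |C(F_5)_aff| = 6.


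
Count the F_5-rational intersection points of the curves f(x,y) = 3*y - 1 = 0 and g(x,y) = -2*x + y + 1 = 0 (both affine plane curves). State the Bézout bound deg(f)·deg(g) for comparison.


Common zeros: {(4, 2)}; count = 1; Bézout bound = 1.

deg(f) = 1, deg(g) = 1, so Bézout bound = 1.
Scan x ∈ F_5. For each x, list the y ∈ F_5 with f(x, y) ≡ 0 and those with g(x, y) ≡ 0 (mod 5); the common zeros in that column are the intersection.
  x = 0: f ≡ 0 at y ∈ {2}; g ≡ 0 at y ∈ {4}; common: ∅.
  x = 1: f ≡ 0 at y ∈ {2}; g ≡ 0 at y ∈ {1}; common: ∅.
  x = 2: f ≡ 0 at y ∈ {2}; g ≡ 0 at y ∈ {3}; common: ∅.
  x = 3: f ≡ 0 at y ∈ {2}; g ≡ 0 at y ∈ {0}; common: ∅.
  x = 4: f ≡ 0 at y ∈ {2}; g ≡ 0 at y ∈ {2}; common: {2}.
Collecting: common zeros = {(4, 2)}, so the count is 1.
Comparison with the Bézout bound: 1 ≤ 1 = deg(f)·deg(g), as expected for curves with no common component (the bound is attained).


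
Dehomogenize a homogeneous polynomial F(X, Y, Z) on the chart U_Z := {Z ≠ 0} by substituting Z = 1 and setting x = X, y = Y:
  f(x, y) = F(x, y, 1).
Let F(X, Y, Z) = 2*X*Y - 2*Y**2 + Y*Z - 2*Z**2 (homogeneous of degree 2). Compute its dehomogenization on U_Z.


f(x, y) = 2*x*y - 2*y**2 + y - 2

On U_Z we set Z = 1. Each monomial c·X^i·Y^j·Z^k in F becomes c·x^i·y^j·1^k = c·x^i·y^j.
Substituting Z = 1: F(X, Y, 1) = 2*x*y - 2*y**2 + y - 2.
Note: deg(f) ≤ deg(F) = 2; strict inequality happens when F is divisible by Z (lost terms).


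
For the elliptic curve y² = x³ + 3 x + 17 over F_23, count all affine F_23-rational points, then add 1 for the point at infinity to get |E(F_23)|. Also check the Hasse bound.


Affine points = {(2, 10), (2, 13), (4, 1), (4, 22), (7, 6), (7, 17), (8, 1), (8, 22), (10, 9), (10, 14), (11, 1), (11, 22), (17, 6), (17, 17), (20, 2), (20, 21), (21, 7), (21, 16), (22, 6), (22, 17)}; affine count = 20; |E(F_23)| = 21.

Discriminant check: Δ ∝ 4a³ + 27b² = 4·3³ + 27·17² = 4·27 + 27·289 ≡ 22 (mod 23). Nonzero ⇒ E is nonsingular.
For each x ∈ F_23, compute rhs = x³ + 3·x + 17 mod 23, then count y ∈ F_23 with y² ≡ rhs.
  x = 0: rhs = 17, matching y values: none (0 points).
  x = 1: rhs = 21, matching y values: none (0 points).
  x = 2: rhs = 8, matching y values: 10, 13 (2 points).
  x = 3: rhs = 7, matching y values: none (0 points).
  x = 4: rhs = 1, matching y values: 1, 22 (2 points).
  x = 5: rhs = 19, matching y values: none (0 points).
  x = 6: rhs = 21, matching y values: none (0 points).
  x = 7: rhs = 13, matching y values: 6, 17 (2 points).
  x = 8: rhs = 1, matching y values: 1, 22 (2 points).
  x = 9: rhs = 14, matching y values: none (0 points).
  x = 10: rhs = 12, matching y values: 9, 14 (2 points).
  x = 11: rhs = 1, matching y values: 1, 22 (2 points).
  x = 12: rhs = 10, matching y values: none (0 points).
  x = 13: rhs = 22, matching y values: none (0 points).
  x = 14: rhs = 20, matching y values: none (0 points).
  x = 15: rhs = 10, matching y values: none (0 points).
  x = 16: rhs = 21, matching y values: none (0 points).
  x = 17: rhs = 13, matching y values: 6, 17 (2 points).
  x = 18: rhs = 15, matching y values: none (0 points).
  x = 19: rhs = 10, matching y values: none (0 points).
  x = 20: rhs = 4, matching y values: 2, 21 (2 points).
  x = 21: rhs = 3, matching y values: 7, 16 (2 points).
  x = 22: rhs = 13, matching y values: 6, 17 (2 points).
Total affine count: 20.
Full point count |E(F_23)| = 20 + 1 = 21.
Hasse bound: |21 − (23+1)| = |-3| = 3 ≤ 2√23 ≈ 9.5917 ✓.


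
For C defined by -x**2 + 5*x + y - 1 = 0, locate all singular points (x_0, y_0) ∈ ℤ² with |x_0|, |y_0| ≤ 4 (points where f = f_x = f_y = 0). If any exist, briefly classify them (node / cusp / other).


No singular points in the scanned grid; C is smooth there.

Compute partial derivatives:
  f_x = 5 - 2*x.
  f_y = 1.
f_y = 1 is a nonzero constant, so f_y never vanishes: no point (x, y) can satisfy f = f_x = f_y = 0. In particular no (x, y) ∈ {−4, ..., 4}² is singular; the curve is smooth.
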